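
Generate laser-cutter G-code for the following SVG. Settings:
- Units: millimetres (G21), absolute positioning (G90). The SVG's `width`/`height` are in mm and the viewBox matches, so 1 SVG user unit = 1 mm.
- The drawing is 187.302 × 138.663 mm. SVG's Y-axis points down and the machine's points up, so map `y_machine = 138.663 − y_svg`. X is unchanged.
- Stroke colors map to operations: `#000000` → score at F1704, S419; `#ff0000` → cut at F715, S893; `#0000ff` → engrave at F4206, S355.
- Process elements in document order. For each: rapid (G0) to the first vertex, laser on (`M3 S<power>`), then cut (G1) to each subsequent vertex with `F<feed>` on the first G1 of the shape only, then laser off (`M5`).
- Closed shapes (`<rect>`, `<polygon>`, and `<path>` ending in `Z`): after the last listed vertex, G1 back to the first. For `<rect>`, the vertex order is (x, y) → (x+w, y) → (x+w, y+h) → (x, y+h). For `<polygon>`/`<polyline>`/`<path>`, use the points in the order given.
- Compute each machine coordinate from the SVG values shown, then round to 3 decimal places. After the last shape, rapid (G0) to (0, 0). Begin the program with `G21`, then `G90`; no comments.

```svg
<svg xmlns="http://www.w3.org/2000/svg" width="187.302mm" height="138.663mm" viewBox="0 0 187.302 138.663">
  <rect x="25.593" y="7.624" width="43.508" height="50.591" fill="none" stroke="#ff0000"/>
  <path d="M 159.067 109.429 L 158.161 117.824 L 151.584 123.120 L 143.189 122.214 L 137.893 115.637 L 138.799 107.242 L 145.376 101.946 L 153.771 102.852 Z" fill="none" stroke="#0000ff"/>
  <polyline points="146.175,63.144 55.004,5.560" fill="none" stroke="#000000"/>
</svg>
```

G21
G90
G0 X25.593 Y131.039
M3 S893
G1 X69.101 Y131.039 F715
G1 X69.101 Y80.448
G1 X25.593 Y80.448
G1 X25.593 Y131.039
M5
G0 X159.067 Y29.234
M3 S355
G1 X158.161 Y20.839 F4206
G1 X151.584 Y15.543
G1 X143.189 Y16.449
G1 X137.893 Y23.026
G1 X138.799 Y31.421
G1 X145.376 Y36.717
G1 X153.771 Y35.811
G1 X159.067 Y29.234
M5
G0 X146.175 Y75.519
M3 S419
G1 X55.004 Y133.103 F1704
M5
G0 X0.000 Y0.000

Since the viewBox matches the mm dimensions, user units are millimetres directly. The only transform is the Y-flip y_m = 138.663 − y_svg.

Shape 1 is a rectangle drawn with `<rect>`. Its stroke #ff0000 means cut at S893, F715. After flipping Y the toolpath is (25.593,131.039) → (69.101,131.039) → (69.101,80.448) → (25.593,80.448) → (25.593,131.039), returning to the start.

Shape 2 is a regular polygon drawn with `<path>`. Its stroke #0000ff means engrave at S355, F4206. After flipping Y the toolpath is (159.067,29.234) → (158.161,20.839) → (151.584,15.543) → (143.189,16.449) → (137.893,23.026) → (138.799,31.421) → (145.376,36.717) → (153.771,35.811) → (159.067,29.234), returning to the start.

Shape 3 is a line segment drawn with `<polyline>`. Its stroke #000000 means score at S419, F1704. After flipping Y the toolpath is (146.175,75.519) → (55.004,133.103).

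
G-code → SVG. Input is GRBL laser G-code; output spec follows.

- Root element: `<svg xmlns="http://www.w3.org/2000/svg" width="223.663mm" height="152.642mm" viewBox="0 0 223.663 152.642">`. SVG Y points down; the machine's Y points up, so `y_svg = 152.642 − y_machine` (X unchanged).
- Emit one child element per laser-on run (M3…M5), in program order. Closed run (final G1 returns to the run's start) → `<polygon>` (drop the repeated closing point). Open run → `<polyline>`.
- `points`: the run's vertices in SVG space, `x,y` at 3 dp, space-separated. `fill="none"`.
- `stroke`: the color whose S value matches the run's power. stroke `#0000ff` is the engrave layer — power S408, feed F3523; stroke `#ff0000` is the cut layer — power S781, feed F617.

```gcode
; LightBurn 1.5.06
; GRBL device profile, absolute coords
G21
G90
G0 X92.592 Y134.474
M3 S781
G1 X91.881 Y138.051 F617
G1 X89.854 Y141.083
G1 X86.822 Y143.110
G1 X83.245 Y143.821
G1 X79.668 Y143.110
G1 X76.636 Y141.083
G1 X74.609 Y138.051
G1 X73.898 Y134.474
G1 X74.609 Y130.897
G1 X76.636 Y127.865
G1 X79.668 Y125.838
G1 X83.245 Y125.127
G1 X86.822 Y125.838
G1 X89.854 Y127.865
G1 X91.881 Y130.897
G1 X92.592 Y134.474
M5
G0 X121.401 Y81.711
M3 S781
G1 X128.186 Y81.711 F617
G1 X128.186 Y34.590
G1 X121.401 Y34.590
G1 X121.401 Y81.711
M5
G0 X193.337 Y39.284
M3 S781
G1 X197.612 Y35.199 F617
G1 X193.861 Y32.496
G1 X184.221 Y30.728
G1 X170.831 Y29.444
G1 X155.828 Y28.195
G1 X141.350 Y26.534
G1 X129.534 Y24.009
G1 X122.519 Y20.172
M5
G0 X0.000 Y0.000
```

<svg xmlns="http://www.w3.org/2000/svg" width="223.663mm" height="152.642mm" viewBox="0 0 223.663 152.642">
  <polygon points="92.592,18.168 91.881,14.591 89.854,11.559 86.822,9.532 83.245,8.821 79.668,9.532 76.636,11.559 74.609,14.591 73.898,18.168 74.609,21.745 76.636,24.777 79.668,26.804 83.245,27.515 86.822,26.804 89.854,24.777 91.881,21.745" fill="none" stroke="#ff0000"/>
  <polygon points="121.401,70.931 128.186,70.931 128.186,118.052 121.401,118.052" fill="none" stroke="#ff0000"/>
  <polyline points="193.337,113.358 197.612,117.443 193.861,120.146 184.221,121.914 170.831,123.198 155.828,124.447 141.350,126.108 129.534,128.633 122.519,132.470" fill="none" stroke="#ff0000"/>
</svg>

y_svg = 152.642 − y_m. Every run uses S781, so all elements get stroke `#ff0000` (cut).

[1] closed run; points: 92.592,18.168 91.881,14.591 89.854,11.559 86.822,9.532 83.245,8.821 79.668,9.532 76.636,11.559 74.609,14.591 73.898,18.168 74.609,21.745 76.636,24.777 79.668,26.804 83.245,27.515 86.822,26.804 89.854,24.777 91.881,21.745

[2] closed run; points: 121.401,70.931 128.186,70.931 128.186,118.052 121.401,118.052

[3] open run; points: 193.337,113.358 197.612,117.443 193.861,120.146 184.221,121.914 170.831,123.198 155.828,124.447 141.350,126.108 129.534,128.633 122.519,132.470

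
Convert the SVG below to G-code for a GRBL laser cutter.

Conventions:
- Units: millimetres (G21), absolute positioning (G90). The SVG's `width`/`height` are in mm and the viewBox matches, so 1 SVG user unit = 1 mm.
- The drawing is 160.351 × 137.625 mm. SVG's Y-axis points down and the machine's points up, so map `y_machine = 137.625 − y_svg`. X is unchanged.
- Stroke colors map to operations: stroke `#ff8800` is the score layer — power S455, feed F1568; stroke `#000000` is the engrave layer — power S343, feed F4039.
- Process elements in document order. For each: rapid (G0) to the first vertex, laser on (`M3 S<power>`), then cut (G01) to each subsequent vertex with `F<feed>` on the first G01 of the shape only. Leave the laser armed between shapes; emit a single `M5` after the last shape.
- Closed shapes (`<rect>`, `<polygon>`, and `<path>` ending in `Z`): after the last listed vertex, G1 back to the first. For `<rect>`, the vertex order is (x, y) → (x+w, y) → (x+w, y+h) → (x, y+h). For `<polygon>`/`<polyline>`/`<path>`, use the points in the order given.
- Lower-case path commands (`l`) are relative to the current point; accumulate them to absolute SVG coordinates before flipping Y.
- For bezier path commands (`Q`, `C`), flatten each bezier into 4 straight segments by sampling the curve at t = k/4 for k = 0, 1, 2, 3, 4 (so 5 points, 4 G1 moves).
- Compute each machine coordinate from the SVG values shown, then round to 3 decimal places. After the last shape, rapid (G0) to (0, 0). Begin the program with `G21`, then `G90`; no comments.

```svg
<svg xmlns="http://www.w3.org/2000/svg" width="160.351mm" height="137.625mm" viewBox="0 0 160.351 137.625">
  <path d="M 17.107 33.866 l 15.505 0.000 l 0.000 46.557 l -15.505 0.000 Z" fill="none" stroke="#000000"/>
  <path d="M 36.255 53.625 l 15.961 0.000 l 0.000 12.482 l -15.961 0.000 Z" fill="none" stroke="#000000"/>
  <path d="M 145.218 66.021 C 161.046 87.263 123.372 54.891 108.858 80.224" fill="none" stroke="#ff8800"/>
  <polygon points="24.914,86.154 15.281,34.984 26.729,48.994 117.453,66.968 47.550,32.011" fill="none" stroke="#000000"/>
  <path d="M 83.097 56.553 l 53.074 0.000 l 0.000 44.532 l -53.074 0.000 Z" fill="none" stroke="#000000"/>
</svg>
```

viewBox `0 0 160.351 137.625` with mm width/height → 1 unit = 1 mm. Flip: y_m = 137.625 − y_svg.

**Shape 1** — `<path>` rectangle, stroke `#000000` → engrave (S343, F4039). Machine vertices: (17.107,103.759) → (32.612,103.759) → (32.612,57.202) → (17.107,57.202) → (17.107,103.759). Closed: final G1 returns to the first vertex.

**Shape 2** — `<path>` rectangle, stroke `#000000` → engrave (S343, F4039). Machine vertices: (36.255,84.000) → (52.216,84.000) → (52.216,71.518) → (36.255,71.518) → (36.255,84.000). Closed: final G1 returns to the first vertex.

**Shape 3** — `<path>` cubic bezier, stroke `#ff8800` → score (S455, F1568). Control points (SVG): P0=(145.218,66.021), P1=(161.046,87.263), P2=(123.372,54.891), P3=(108.858,80.224); sampled at t=k/4. Machine vertices: (145.218,71.604) → (148.255,63.986) → (138.416,66.037) → (122.888,67.320) → (108.858,57.401). Open path.

**Shape 4** — `<polygon>` closed polygon, stroke `#000000` → engrave (S343, F4039). Machine vertices: (24.914,51.471) → (15.281,102.641) → (26.729,88.631) → (117.453,70.657) → (47.550,105.614) → (24.914,51.471). Closed: final G1 returns to the first vertex.

**Shape 5** — `<path>` rectangle, stroke `#000000` → engrave (S343, F4039). Machine vertices: (83.097,81.072) → (136.171,81.072) → (136.171,36.540) → (83.097,36.540) → (83.097,81.072). Closed: final G1 returns to the first vertex.

G21
G90
G0 X17.107 Y103.759
M3 S343
G01 X32.612 Y103.759 F4039
G01 X32.612 Y57.202
G01 X17.107 Y57.202
G01 X17.107 Y103.759
G0 X36.255 Y84.000
M3 S343
G01 X52.216 Y84.000 F4039
G01 X52.216 Y71.518
G01 X36.255 Y71.518
G01 X36.255 Y84.000
G0 X145.218 Y71.604
M3 S455
G01 X148.255 Y63.986 F1568
G01 X138.416 Y66.037
G01 X122.888 Y67.320
G01 X108.858 Y57.401
G0 X24.914 Y51.471
M3 S343
G01 X15.281 Y102.641 F4039
G01 X26.729 Y88.631
G01 X117.453 Y70.657
G01 X47.550 Y105.614
G01 X24.914 Y51.471
G0 X83.097 Y81.072
M3 S343
G01 X136.171 Y81.072 F4039
G01 X136.171 Y36.540
G01 X83.097 Y36.540
G01 X83.097 Y81.072
M5
G0 X0.000 Y0.000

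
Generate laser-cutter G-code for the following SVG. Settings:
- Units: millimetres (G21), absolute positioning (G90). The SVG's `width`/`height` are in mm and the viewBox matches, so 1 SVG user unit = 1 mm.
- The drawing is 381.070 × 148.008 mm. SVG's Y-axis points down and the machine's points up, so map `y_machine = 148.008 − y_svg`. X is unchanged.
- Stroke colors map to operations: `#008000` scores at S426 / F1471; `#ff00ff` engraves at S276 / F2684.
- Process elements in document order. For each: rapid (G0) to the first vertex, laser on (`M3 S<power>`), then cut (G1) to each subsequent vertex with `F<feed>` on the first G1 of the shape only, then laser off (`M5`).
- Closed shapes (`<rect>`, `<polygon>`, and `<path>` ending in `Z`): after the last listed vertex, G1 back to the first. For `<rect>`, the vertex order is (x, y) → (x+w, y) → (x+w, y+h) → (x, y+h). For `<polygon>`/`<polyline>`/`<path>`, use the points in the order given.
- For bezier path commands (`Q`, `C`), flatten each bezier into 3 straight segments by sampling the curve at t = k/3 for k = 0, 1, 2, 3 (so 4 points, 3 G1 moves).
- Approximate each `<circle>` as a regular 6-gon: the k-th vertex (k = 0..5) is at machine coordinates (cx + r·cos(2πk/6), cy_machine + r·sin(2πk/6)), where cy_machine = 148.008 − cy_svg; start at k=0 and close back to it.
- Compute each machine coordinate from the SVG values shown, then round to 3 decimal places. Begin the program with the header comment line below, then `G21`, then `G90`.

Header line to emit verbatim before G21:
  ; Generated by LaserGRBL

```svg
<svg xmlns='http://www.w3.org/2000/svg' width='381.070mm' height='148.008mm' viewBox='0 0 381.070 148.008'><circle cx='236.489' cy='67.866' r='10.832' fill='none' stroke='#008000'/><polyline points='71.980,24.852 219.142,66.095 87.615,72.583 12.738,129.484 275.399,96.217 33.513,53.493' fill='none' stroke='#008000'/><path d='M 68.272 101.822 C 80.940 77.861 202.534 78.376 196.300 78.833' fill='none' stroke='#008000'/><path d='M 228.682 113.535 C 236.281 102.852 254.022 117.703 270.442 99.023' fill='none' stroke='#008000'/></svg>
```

; Generated by LaserGRBL
G21
G90
G0 X247.321 Y80.142
M3 S426
G1 X241.905 Y89.523 F1471
G1 X231.073 Y89.523
G1 X225.657 Y80.142
G1 X231.073 Y70.761
G1 X241.905 Y70.761
G1 X247.321 Y80.142
M5
G0 X71.980 Y123.156
M3 S426
G1 X219.142 Y81.913 F1471
G1 X87.615 Y75.425
G1 X12.738 Y18.524
G1 X275.399 Y51.791
G1 X33.513 Y94.515
M5
G0 X68.272 Y46.186
M3 S426
G1 X108.480 Y62.897 F1471
G1 X168.693 Y68.743
G1 X196.300 Y69.175
M5
G0 X228.682 Y34.473
M3 S426
G1 X239.237 Y38.832 F1471
G1 X254.006 Y39.294
G1 X270.442 Y48.985
M5

viewBox `0 0 381.070 148.008` with mm width/height → 1 unit = 1 mm. Flip: y_m = 148.008 − y_svg.

**Shape 1** — `<circle>` circle, stroke `#008000` → score (S426, F1471). Machine vertices: (247.321,80.142) → (241.905,89.523) → (231.073,89.523) → (225.657,80.142) → (231.073,70.761) → (241.905,70.761) → (247.321,80.142). Closed: final G1 returns to the first vertex.

**Shape 2** — `<polyline>` open polyline, stroke `#008000` → score (S426, F1471). Machine vertices: (71.980,123.156) → (219.142,81.913) → (87.615,75.425) → (12.738,18.524) → (275.399,51.791) → (33.513,94.515). Open path.

**Shape 3** — `<path>` cubic bezier, stroke `#008000` → score (S426, F1471). Control points (SVG): P0=(68.272,101.822), P1=(80.940,77.861), P2=(202.534,78.376), P3=(196.300,78.833); sampled at t=k/3. Machine vertices: (68.272,46.186) → (108.480,62.897) → (168.693,68.743) → (196.300,69.175). Open path.

**Shape 4** — `<path>` cubic bezier, stroke `#008000` → score (S426, F1471). Control points (SVG): P0=(228.682,113.535), P1=(236.281,102.852), P2=(254.022,117.703), P3=(270.442,99.023); sampled at t=k/3. Machine vertices: (228.682,34.473) → (239.237,38.832) → (254.006,39.294) → (270.442,48.985). Open path.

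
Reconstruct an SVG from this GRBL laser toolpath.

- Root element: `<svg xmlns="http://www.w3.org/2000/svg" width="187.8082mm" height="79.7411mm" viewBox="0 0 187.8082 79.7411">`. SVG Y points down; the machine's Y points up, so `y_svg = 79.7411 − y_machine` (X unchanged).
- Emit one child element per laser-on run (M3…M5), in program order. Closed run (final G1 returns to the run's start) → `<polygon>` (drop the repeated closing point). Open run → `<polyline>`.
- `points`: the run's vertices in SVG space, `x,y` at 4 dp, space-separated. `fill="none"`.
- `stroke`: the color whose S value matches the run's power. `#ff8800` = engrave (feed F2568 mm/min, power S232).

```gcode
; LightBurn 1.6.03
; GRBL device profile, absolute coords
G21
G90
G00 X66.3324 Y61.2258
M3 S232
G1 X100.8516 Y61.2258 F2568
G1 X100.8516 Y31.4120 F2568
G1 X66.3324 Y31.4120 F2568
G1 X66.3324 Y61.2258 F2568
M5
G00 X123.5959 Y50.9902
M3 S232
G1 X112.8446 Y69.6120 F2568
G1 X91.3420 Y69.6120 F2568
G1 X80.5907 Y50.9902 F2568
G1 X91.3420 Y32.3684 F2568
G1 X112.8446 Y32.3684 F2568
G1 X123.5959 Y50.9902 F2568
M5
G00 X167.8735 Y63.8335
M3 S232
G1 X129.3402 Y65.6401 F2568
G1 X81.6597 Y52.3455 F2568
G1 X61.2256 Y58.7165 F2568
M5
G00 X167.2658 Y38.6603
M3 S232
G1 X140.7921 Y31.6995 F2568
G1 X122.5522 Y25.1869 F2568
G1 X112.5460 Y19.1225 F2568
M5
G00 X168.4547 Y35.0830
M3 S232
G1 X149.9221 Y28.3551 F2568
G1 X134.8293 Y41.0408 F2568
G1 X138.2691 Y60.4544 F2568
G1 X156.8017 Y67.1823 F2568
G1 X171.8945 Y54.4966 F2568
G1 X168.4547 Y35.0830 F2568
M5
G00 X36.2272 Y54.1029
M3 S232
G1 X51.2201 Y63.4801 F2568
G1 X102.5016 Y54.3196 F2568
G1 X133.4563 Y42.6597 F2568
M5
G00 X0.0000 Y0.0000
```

<svg xmlns="http://www.w3.org/2000/svg" width="187.8082mm" height="79.7411mm" viewBox="0 0 187.8082 79.7411">
  <polygon points="66.3324,18.5153 100.8516,18.5153 100.8516,48.3291 66.3324,48.3291" fill="none" stroke="#ff8800"/>
  <polygon points="123.5959,28.7509 112.8446,10.1291 91.3420,10.1291 80.5907,28.7509 91.3420,47.3727 112.8446,47.3727" fill="none" stroke="#ff8800"/>
  <polyline points="167.8735,15.9076 129.3402,14.1010 81.6597,27.3956 61.2256,21.0246" fill="none" stroke="#ff8800"/>
  <polyline points="167.2658,41.0808 140.7921,48.0416 122.5522,54.5542 112.5460,60.6186" fill="none" stroke="#ff8800"/>
  <polygon points="168.4547,44.6581 149.9221,51.3860 134.8293,38.7003 138.2691,19.2867 156.8017,12.5588 171.8945,25.2445" fill="none" stroke="#ff8800"/>
  <polyline points="36.2272,25.6382 51.2201,16.2610 102.5016,25.4215 133.4563,37.0814" fill="none" stroke="#ff8800"/>
</svg>

Each laser-on run becomes one SVG element. Flip Y back into SVG space with y_svg = 79.7411 − y_machine. Every run uses S232, so all elements get stroke `#ff8800` (engrave).

Run 1: The run returns to its start, so emit a `<polygon>` with points (Y-flipped): 66.3324,18.5153 100.8516,18.5153 100.8516,48.3291 66.3324,48.3291.

Run 2: The run returns to its start, so emit a `<polygon>` with points (Y-flipped): 123.5959,28.7509 112.8446,10.1291 91.3420,10.1291 80.5907,28.7509 91.3420,47.3727 112.8446,47.3727.

Run 3: The run is open, so emit a `<polyline>` with points (Y-flipped): 167.8735,15.9076 129.3402,14.1010 81.6597,27.3956 61.2256,21.0246.

Run 4: The run is open, so emit a `<polyline>` with points (Y-flipped): 167.2658,41.0808 140.7921,48.0416 122.5522,54.5542 112.5460,60.6186.

Run 5: The run returns to its start, so emit a `<polygon>` with points (Y-flipped): 168.4547,44.6581 149.9221,51.3860 134.8293,38.7003 138.2691,19.2867 156.8017,12.5588 171.8945,25.2445.

Run 6: The run is open, so emit a `<polyline>` with points (Y-flipped): 36.2272,25.6382 51.2201,16.2610 102.5016,25.4215 133.4563,37.0814.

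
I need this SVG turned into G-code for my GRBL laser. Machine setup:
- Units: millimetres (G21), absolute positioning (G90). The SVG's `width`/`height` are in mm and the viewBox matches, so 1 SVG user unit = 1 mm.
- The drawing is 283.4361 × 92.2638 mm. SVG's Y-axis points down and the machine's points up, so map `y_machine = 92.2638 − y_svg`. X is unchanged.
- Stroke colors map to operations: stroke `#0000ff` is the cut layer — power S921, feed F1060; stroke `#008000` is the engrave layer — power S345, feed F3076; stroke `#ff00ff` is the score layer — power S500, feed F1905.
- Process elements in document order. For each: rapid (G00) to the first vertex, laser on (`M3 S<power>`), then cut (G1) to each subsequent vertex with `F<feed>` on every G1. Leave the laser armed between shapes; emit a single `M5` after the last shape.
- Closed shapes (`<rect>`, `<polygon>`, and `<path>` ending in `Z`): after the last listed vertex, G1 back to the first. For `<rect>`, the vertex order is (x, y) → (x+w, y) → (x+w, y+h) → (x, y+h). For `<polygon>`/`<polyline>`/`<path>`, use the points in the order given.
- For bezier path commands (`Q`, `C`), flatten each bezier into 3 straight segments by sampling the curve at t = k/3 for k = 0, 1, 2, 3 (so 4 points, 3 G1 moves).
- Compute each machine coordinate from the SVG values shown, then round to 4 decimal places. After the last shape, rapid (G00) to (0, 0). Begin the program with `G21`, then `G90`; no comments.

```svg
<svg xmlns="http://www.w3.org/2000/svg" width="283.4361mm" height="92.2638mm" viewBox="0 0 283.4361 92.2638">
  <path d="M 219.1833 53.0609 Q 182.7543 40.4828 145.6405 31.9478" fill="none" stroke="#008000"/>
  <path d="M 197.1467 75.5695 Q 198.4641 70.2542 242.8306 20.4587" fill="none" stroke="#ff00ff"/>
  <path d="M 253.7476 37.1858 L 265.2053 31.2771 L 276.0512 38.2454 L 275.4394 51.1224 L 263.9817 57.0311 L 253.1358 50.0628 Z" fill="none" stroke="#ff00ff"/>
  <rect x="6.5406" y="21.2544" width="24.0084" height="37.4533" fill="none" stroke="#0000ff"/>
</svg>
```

G21
G90
G00 X219.1833 Y39.2029
M3 S345
G1 X194.8212 Y47.1391 F3076
G1 X170.3069 Y54.1768 F3076
G1 X145.6405 Y60.3160 F3076
G00 X197.1467 Y16.6943
M3 S500
G1 X202.8082 Y25.1801 F1905
G1 X218.0362 Y43.5503 F1905
G1 X242.8306 Y71.8051 F1905
G00 X253.7476 Y55.0780
M3 S500
G1 X265.2053 Y60.9867 F1905
G1 X276.0512 Y54.0184 F1905
G1 X275.4394 Y41.1414 F1905
G1 X263.9817 Y35.2327 F1905
G1 X253.1358 Y42.2010 F1905
G1 X253.7476 Y55.0780 F1905
G00 X6.5406 Y71.0094
M3 S921
G1 X30.5490 Y71.0094 F1060
G1 X30.5490 Y33.5561 F1060
G1 X6.5406 Y33.5561 F1060
G1 X6.5406 Y71.0094 F1060
M5
G00 X0.0000 Y0.0000

Since the viewBox matches the mm dimensions, user units are millimetres directly. The only transform is the Y-flip y_m = 92.2638 − y_svg.

Shape 1 is a quadratic bezier drawn with `<path>`. Its stroke #008000 means engrave at S345, F3076. After flipping Y the toolpath is (219.1833,39.2029) → (194.8212,47.1391) → (170.3069,54.1768) → (145.6405,60.3160).

Shape 2 is a quadratic bezier drawn with `<path>`. Its stroke #ff00ff means score at S500, F1905. After flipping Y the toolpath is (197.1467,16.6943) → (202.8082,25.1801) → (218.0362,43.5503) → (242.8306,71.8051).

Shape 3 is a regular polygon drawn with `<path>`. Its stroke #ff00ff means score at S500, F1905. After flipping Y the toolpath is (253.7476,55.0780) → (265.2053,60.9867) → (276.0512,54.0184) → (275.4394,41.1414) → (263.9817,35.2327) → (253.1358,42.2010) → (253.7476,55.0780), returning to the start.

Shape 4 is a rectangle drawn with `<rect>`. Its stroke #0000ff means cut at S921, F1060. After flipping Y the toolpath is (6.5406,71.0094) → (30.5490,71.0094) → (30.5490,33.5561) → (6.5406,33.5561) → (6.5406,71.0094), returning to the start.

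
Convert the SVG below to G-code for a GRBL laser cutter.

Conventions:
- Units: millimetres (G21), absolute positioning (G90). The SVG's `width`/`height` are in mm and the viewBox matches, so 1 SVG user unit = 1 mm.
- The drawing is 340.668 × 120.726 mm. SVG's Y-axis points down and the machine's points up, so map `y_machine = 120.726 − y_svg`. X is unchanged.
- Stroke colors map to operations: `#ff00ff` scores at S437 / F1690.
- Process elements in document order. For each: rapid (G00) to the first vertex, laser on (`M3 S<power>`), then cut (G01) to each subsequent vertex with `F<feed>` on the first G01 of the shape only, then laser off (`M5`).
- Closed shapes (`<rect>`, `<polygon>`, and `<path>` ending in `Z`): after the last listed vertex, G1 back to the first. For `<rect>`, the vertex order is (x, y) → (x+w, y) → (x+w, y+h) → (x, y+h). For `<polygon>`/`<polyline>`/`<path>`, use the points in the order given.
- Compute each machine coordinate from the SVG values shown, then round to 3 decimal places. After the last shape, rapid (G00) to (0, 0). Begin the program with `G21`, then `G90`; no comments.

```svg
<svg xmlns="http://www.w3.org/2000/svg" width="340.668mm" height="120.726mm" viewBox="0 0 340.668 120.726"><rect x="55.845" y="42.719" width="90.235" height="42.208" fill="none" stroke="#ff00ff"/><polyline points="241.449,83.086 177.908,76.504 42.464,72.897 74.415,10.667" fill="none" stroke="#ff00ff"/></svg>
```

G21
G90
G00 X55.845 Y78.007
M3 S437
G01 X146.080 Y78.007 F1690
G01 X146.080 Y35.799
G01 X55.845 Y35.799
G01 X55.845 Y78.007
M5
G00 X241.449 Y37.640
M3 S437
G01 X177.908 Y44.222 F1690
G01 X42.464 Y47.829
G01 X74.415 Y110.059
M5
G00 X0.000 Y0.000

Since the viewBox matches the mm dimensions, user units are millimetres directly. The only transform is the Y-flip y_m = 120.726 − y_svg.

Shape 1 is a rectangle drawn with `<rect>`. Its stroke #ff00ff means score at S437, F1690. After flipping Y the toolpath is (55.845,78.007) → (146.080,78.007) → (146.080,35.799) → (55.845,35.799) → (55.845,78.007), returning to the start.

Shape 2 is a open polyline drawn with `<polyline>`. Its stroke #ff00ff means score at S437, F1690. After flipping Y the toolpath is (241.449,37.640) → (177.908,44.222) → (42.464,47.829) → (74.415,110.059).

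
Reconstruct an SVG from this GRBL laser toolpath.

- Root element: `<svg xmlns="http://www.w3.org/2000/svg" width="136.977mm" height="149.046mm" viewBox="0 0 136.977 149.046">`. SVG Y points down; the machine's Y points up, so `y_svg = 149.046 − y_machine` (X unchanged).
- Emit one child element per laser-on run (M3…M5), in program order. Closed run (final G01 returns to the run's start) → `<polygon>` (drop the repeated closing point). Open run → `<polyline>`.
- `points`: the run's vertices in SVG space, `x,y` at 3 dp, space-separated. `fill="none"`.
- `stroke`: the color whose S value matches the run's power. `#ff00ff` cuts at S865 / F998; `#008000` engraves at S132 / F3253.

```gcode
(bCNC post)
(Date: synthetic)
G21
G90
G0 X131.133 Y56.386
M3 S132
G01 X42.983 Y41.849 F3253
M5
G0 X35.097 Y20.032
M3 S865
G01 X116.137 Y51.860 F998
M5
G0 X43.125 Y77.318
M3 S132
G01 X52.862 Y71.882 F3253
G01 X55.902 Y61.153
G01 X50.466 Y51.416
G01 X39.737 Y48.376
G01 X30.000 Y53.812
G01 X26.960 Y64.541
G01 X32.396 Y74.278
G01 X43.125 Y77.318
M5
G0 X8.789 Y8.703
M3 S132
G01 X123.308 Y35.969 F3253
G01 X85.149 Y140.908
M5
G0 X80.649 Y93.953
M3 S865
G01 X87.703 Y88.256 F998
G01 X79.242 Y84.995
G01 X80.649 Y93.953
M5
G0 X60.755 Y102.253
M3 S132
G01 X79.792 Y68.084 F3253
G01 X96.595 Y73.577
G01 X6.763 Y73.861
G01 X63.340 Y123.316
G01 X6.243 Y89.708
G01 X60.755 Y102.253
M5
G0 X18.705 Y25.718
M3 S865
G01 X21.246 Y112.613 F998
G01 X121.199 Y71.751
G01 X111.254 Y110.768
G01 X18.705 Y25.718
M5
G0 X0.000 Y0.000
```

<svg xmlns="http://www.w3.org/2000/svg" width="136.977mm" height="149.046mm" viewBox="0 0 136.977 149.046">
  <polyline points="131.133,92.660 42.983,107.197" fill="none" stroke="#008000"/>
  <polyline points="35.097,129.014 116.137,97.186" fill="none" stroke="#ff00ff"/>
  <polygon points="43.125,71.728 52.862,77.164 55.902,87.893 50.466,97.630 39.737,100.670 30.000,95.234 26.960,84.505 32.396,74.768" fill="none" stroke="#008000"/>
  <polyline points="8.789,140.343 123.308,113.077 85.149,8.138" fill="none" stroke="#008000"/>
  <polygon points="80.649,55.093 87.703,60.790 79.242,64.051" fill="none" stroke="#ff00ff"/>
  <polygon points="60.755,46.793 79.792,80.962 96.595,75.469 6.763,75.185 63.340,25.730 6.243,59.338" fill="none" stroke="#008000"/>
  <polygon points="18.705,123.328 21.246,36.433 121.199,77.295 111.254,38.278" fill="none" stroke="#ff00ff"/>
</svg>

Each laser-on run becomes one SVG element. Flip Y back into SVG space with y_svg = 149.046 − y_machine.

Run 1: power S132 maps to stroke `#008000` (engrave). The run is open, so emit a `<polyline>` with points (Y-flipped): 131.133,92.660 42.983,107.197.

Run 2: S865 ⇒ cut layer `#ff00ff`. The run is open, so emit a `<polyline>` with points (Y-flipped): 35.097,129.014 116.137,97.186.

Run 3: S132 ⇒ engrave layer `#008000`. The run returns to its start, so emit a `<polygon>` with points (Y-flipped): 43.125,71.728 52.862,77.164 55.902,87.893 50.466,97.630 39.737,100.670 30.000,95.234 26.960,84.505 32.396,74.768.

Run 4: the run's S132 means `#008000` (engrave). The run is open, so emit a `<polyline>` with points (Y-flipped): 8.789,140.343 123.308,113.077 85.149,8.138.

Run 5: power S865 maps to stroke `#ff00ff` (cut). The run returns to its start, so emit a `<polygon>` with points (Y-flipped): 80.649,55.093 87.703,60.790 79.242,64.051.

Run 6: the run's S132 means `#008000` (engrave). The run returns to its start, so emit a `<polygon>` with points (Y-flipped): 60.755,46.793 79.792,80.962 96.595,75.469 6.763,75.185 63.340,25.730 6.243,59.338.

Run 7: S865 ⇒ cut layer `#ff00ff`. The run returns to its start, so emit a `<polygon>` with points (Y-flipped): 18.705,123.328 21.246,36.433 121.199,77.295 111.254,38.278.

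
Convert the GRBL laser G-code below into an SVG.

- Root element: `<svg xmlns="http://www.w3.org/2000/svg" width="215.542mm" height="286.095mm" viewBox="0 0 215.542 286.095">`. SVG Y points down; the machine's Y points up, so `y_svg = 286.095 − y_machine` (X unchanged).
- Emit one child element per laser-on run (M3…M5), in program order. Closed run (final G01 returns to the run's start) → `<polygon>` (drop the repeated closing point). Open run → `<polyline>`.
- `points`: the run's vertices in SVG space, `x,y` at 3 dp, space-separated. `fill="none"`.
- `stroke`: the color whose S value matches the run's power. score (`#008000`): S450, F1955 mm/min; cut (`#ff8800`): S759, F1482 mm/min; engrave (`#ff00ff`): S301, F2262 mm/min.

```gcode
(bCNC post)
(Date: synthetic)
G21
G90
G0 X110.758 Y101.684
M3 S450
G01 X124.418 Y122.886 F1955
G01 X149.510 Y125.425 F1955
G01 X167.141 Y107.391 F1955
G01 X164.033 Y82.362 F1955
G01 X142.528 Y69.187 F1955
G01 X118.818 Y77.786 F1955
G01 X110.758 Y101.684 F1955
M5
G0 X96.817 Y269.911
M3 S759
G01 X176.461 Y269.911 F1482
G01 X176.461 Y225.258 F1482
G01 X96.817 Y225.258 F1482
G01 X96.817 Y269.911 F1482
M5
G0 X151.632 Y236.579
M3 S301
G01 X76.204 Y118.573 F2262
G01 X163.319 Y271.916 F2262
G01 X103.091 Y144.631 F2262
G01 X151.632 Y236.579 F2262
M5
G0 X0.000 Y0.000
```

Machine Y-up, SVG Y-down with viewBox height 286.095, so y_svg = 286.095 − y_machine; X carries over.

Run 1: the run's S450 means `#008000` (score). The run returns to its start, so emit a `<polygon>` with points (Y-flipped): 110.758,184.411 124.418,163.209 149.510,160.670 167.141,178.704 164.033,203.733 142.528,216.908 118.818,208.309.

Run 2: the run's S759 means `#ff8800` (cut). The run returns to its start, so emit a `<polygon>` with points (Y-flipped): 96.817,16.184 176.461,16.184 176.461,60.837 96.817,60.837.

Run 3: the run's S301 means `#ff00ff` (engrave). The run returns to its start, so emit a `<polygon>` with points (Y-flipped): 151.632,49.516 76.204,167.522 163.319,14.179 103.091,141.464.

<svg xmlns="http://www.w3.org/2000/svg" width="215.542mm" height="286.095mm" viewBox="0 0 215.542 286.095">
  <polygon points="110.758,184.411 124.418,163.209 149.510,160.670 167.141,178.704 164.033,203.733 142.528,216.908 118.818,208.309" fill="none" stroke="#008000"/>
  <polygon points="96.817,16.184 176.461,16.184 176.461,60.837 96.817,60.837" fill="none" stroke="#ff8800"/>
  <polygon points="151.632,49.516 76.204,167.522 163.319,14.179 103.091,141.464" fill="none" stroke="#ff00ff"/>
</svg>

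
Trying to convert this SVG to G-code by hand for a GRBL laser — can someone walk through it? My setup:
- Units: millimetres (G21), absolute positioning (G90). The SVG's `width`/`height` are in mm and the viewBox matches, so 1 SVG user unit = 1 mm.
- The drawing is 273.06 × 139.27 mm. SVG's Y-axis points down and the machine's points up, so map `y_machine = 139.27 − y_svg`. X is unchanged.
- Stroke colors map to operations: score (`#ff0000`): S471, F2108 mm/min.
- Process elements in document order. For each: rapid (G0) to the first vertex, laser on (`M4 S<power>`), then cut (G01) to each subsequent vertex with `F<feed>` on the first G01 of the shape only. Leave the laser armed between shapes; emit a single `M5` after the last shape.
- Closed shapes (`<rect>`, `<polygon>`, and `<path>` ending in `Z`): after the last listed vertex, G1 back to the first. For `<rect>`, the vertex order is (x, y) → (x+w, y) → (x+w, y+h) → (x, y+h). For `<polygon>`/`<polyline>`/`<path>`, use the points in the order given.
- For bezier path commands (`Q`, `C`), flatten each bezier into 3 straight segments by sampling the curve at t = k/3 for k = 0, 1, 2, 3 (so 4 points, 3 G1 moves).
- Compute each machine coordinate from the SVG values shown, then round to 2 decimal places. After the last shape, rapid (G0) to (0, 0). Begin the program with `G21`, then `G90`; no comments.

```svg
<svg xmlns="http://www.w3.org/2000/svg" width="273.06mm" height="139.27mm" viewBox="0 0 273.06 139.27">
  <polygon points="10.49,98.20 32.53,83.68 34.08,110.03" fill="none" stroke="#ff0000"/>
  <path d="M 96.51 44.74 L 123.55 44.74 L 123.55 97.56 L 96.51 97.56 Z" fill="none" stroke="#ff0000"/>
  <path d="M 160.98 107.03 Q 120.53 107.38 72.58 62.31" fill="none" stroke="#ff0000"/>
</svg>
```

1 u = 1 mm; y_m = 139.27 − y.

[1] `<polygon>` regular polygon, #ff0000→score S471 F2108: (10.49,41.07) → (32.53,55.59) → (34.08,29.24) → (10.49,41.07) (closed)

[2] `<path>` rectangle, #ff0000→score S471 F2108: (96.51,94.53) → (123.55,94.53) → (123.55,41.71) → (96.51,41.71) → (96.51,94.53) (closed)

[3] `<path>` quadratic bezier, #ff0000→score S471 F2108: (160.98,32.24) → (133.18,37.05) → (103.71,51.96) → (72.58,76.96)

G21
G90
G0 X10.49 Y41.07
M4 S471
G01 X32.53 Y55.59 F2108
G01 X34.08 Y29.24
G01 X10.49 Y41.07
G0 X96.51 Y94.53
M4 S471
G01 X123.55 Y94.53 F2108
G01 X123.55 Y41.71
G01 X96.51 Y41.71
G01 X96.51 Y94.53
G0 X160.98 Y32.24
M4 S471
G01 X133.18 Y37.05 F2108
G01 X103.71 Y51.96
G01 X72.58 Y76.96
M5
G0 X0.00 Y0.00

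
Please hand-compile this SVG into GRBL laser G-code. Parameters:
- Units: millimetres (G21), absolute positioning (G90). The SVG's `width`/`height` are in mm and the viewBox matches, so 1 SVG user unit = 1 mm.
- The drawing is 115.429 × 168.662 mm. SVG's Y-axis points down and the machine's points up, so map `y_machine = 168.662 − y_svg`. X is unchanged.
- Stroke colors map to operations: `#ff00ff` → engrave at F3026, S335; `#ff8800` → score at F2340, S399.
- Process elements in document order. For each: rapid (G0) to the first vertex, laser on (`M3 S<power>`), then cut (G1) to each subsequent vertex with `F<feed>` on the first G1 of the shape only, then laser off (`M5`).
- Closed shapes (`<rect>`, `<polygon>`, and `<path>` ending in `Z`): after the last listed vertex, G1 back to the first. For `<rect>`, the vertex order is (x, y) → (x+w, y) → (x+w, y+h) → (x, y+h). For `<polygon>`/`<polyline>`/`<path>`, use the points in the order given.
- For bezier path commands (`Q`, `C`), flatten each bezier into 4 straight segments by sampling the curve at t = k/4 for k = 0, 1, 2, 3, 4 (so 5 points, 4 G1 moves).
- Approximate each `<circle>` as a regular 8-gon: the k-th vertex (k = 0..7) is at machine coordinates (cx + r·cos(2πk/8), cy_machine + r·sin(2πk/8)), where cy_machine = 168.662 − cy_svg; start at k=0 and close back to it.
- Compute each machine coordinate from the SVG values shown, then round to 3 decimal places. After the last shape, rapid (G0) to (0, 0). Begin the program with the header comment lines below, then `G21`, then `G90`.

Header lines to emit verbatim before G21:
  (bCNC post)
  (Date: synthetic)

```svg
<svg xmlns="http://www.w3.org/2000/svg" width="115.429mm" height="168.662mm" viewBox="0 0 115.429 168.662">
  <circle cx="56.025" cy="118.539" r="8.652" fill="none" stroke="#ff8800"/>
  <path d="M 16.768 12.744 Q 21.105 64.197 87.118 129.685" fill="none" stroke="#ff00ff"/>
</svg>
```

(bCNC post)
(Date: synthetic)
G21
G90
G0 X64.677 Y50.123
M3 S399
G1 X62.143 Y56.241 F2340
G1 X56.025 Y58.775
G1 X49.907 Y56.241
G1 X47.373 Y50.123
G1 X49.907 Y44.005
G1 X56.025 Y41.471
G1 X62.143 Y44.005
G1 X64.677 Y50.123
M5
G0 X16.768 Y155.918
M3 S335
G1 X22.791 Y129.314 F3026
G1 X36.524 Y100.956
G1 X57.966 Y70.844
G1 X87.118 Y38.977
M5
G0 X0.000 Y0.000

viewBox `0 0 115.429 168.662` with mm width/height → 1 unit = 1 mm. Flip: y_m = 168.662 − y_svg.

**Shape 1** — `<circle>` circle, stroke `#ff8800` → score (S399, F2340). Machine vertices: (64.677,50.123) → (62.143,56.241) → (56.025,58.775) → (49.907,56.241) → (47.373,50.123) → (49.907,44.005) → (56.025,41.471) → (62.143,44.005) → (64.677,50.123). Closed: final G1 returns to the first vertex.

**Shape 2** — `<path>` quadratic bezier, stroke `#ff00ff` → engrave (S335, F3026). Control points (SVG): P0=(16.768,12.744), P1=(21.105,64.197), P2=(87.118,129.685); sampled at t=k/4. Machine vertices: (16.768,155.918) → (22.791,129.314) → (36.524,100.956) → (57.966,70.844) → (87.118,38.977). Open path.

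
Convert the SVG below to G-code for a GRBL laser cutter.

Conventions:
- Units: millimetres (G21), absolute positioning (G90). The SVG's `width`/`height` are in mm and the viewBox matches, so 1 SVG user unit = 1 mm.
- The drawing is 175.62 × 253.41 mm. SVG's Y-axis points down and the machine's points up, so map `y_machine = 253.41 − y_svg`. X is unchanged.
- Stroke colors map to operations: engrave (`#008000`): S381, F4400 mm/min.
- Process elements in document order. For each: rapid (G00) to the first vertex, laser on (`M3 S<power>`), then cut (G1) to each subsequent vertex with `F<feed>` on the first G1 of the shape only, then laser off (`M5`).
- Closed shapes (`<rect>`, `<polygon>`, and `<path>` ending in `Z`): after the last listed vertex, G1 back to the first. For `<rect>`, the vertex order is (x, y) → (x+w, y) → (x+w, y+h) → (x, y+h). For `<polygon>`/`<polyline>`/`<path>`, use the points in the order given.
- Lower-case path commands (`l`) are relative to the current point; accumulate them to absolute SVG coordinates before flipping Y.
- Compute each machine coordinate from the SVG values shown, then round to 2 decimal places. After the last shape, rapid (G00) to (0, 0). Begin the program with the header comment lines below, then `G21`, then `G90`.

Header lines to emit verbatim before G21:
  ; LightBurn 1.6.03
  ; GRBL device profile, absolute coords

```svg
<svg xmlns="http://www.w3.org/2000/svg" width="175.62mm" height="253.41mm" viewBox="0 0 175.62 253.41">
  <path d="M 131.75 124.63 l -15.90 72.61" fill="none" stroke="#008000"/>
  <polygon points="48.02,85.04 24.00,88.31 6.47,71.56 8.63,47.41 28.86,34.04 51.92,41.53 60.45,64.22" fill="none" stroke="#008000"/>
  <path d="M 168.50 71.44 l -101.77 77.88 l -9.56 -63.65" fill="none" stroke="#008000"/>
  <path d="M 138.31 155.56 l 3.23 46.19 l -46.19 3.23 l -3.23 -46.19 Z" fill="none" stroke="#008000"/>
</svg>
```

viewBox `0 0 175.62 253.41` with mm width/height → 1 unit = 1 mm. Flip: y_m = 253.41 − y_svg.

**Shape 1** — `<path>` line segment, stroke `#008000` → engrave (S381, F4400). Machine vertices: (131.75,128.78) → (115.85,56.17). Open path.

**Shape 2** — `<polygon>` regular polygon, stroke `#008000` → engrave (S381, F4400). Machine vertices: (48.02,168.37) → (24.00,165.10) → (6.47,181.85) → (8.63,206.00) → (28.86,219.37) → (51.92,211.88) → (60.45,189.19) → (48.02,168.37). Closed: final G1 returns to the first vertex.

**Shape 3** — `<path>` open polyline, stroke `#008000` → engrave (S381, F4400). Machine vertices: (168.50,181.97) → (66.73,104.09) → (57.17,167.74). Open path.

**Shape 4** — `<path>` regular polygon, stroke `#008000` → engrave (S381, F4400). Machine vertices: (138.31,97.85) → (141.54,51.66) → (95.35,48.43) → (92.12,94.62) → (138.31,97.85). Closed: final G1 returns to the first vertex.

; LightBurn 1.6.03
; GRBL device profile, absolute coords
G21
G90
G00 X131.75 Y128.78
M3 S381
G1 X115.85 Y56.17 F4400
M5
G00 X48.02 Y168.37
M3 S381
G1 X24.00 Y165.10 F4400
G1 X6.47 Y181.85
G1 X8.63 Y206.00
G1 X28.86 Y219.37
G1 X51.92 Y211.88
G1 X60.45 Y189.19
G1 X48.02 Y168.37
M5
G00 X168.50 Y181.97
M3 S381
G1 X66.73 Y104.09 F4400
G1 X57.17 Y167.74
M5
G00 X138.31 Y97.85
M3 S381
G1 X141.54 Y51.66 F4400
G1 X95.35 Y48.43
G1 X92.12 Y94.62
G1 X138.31 Y97.85
M5
G00 X0.00 Y0.00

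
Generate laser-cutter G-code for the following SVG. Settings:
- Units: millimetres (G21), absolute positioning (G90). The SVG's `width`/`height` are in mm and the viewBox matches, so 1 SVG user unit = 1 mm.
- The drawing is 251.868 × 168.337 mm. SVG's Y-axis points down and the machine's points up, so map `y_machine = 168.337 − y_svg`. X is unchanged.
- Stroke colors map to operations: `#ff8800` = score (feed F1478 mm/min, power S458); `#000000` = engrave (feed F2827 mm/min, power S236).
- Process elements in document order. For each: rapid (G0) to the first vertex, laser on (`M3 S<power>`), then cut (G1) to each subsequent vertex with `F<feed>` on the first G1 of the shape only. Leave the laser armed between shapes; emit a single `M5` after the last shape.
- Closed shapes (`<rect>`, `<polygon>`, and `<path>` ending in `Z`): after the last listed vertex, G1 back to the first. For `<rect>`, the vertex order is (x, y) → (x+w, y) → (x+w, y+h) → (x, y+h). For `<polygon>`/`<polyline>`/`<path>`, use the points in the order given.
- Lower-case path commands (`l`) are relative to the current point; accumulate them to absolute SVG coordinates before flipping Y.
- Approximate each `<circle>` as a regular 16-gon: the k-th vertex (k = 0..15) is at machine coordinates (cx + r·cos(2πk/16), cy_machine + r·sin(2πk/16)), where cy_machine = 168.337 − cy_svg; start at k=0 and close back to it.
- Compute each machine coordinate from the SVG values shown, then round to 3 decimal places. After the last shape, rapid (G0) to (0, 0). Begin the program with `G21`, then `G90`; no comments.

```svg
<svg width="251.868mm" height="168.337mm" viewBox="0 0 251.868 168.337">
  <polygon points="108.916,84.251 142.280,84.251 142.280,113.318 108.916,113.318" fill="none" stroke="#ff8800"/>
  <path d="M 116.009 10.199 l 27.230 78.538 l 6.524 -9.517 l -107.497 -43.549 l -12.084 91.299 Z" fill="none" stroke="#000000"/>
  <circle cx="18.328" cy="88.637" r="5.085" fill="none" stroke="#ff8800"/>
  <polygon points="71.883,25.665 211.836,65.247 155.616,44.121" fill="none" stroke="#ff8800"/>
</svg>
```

Since the viewBox matches the mm dimensions, user units are millimetres directly. The only transform is the Y-flip y_m = 168.337 − y_svg.

Shape 1 is a rectangle drawn with `<polygon>`. Its stroke #ff8800 means score at S458, F1478. After flipping Y the toolpath is (108.916,84.086) → (142.280,84.086) → (142.280,55.019) → (108.916,55.019) → (108.916,84.086), returning to the start.

Shape 2 is a closed polygon drawn with `<path>`. Its stroke #000000 means engrave at S236, F2827. After flipping Y the toolpath is (116.009,158.138) → (143.239,79.600) → (149.763,89.117) → (42.266,132.666) → (30.182,41.367) → (116.009,158.138), returning to the start.

Shape 3 is a circle drawn with `<circle>`. Its stroke #ff8800 means score at S458, F1478. After flipping Y the toolpath is (23.413,79.700) → (23.026,81.646) → (21.924,83.296) → (20.274,84.398) → (18.328,84.785) → (16.382,84.398) → (14.732,83.296) → (13.630,81.646) → (13.243,79.700) → (13.630,77.754) → (14.732,76.104) → (16.382,75.002) → (18.328,74.615) → (20.274,75.002) → (21.924,76.104) → (23.026,77.754) → (23.413,79.700), returning to the start.

Shape 4 is a closed polygon drawn with `<polygon>`. Its stroke #ff8800 means score at S458, F1478. After flipping Y the toolpath is (71.883,142.672) → (211.836,103.090) → (155.616,124.216) → (71.883,142.672), returning to the start.

G21
G90
G0 X108.916 Y84.086
M3 S458
G1 X142.280 Y84.086 F1478
G1 X142.280 Y55.019
G1 X108.916 Y55.019
G1 X108.916 Y84.086
G0 X116.009 Y158.138
M3 S236
G1 X143.239 Y79.600 F2827
G1 X149.763 Y89.117
G1 X42.266 Y132.666
G1 X30.182 Y41.367
G1 X116.009 Y158.138
G0 X23.413 Y79.700
M3 S458
G1 X23.026 Y81.646 F1478
G1 X21.924 Y83.296
G1 X20.274 Y84.398
G1 X18.328 Y84.785
G1 X16.382 Y84.398
G1 X14.732 Y83.296
G1 X13.630 Y81.646
G1 X13.243 Y79.700
G1 X13.630 Y77.754
G1 X14.732 Y76.104
G1 X16.382 Y75.002
G1 X18.328 Y74.615
G1 X20.274 Y75.002
G1 X21.924 Y76.104
G1 X23.026 Y77.754
G1 X23.413 Y79.700
G0 X71.883 Y142.672
M3 S458
G1 X211.836 Y103.090 F1478
G1 X155.616 Y124.216
G1 X71.883 Y142.672
M5
G0 X0.000 Y0.000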